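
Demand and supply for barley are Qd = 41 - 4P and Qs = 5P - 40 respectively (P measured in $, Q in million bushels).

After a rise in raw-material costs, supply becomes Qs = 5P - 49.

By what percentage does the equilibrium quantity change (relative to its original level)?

-80

Initially, 41 - 4P = 5P - 40, so 81 = 9P and P = 9, Q = 5.
With the change applied: demand Qd = 41 - 4P, supply Qs = 5P - 49.
New equilibrium: 41 - 4P = 5P - 49 ⇒ 90 = 9P ⇒ P = 10, Q = 1.
%ΔQ = (1 − 5) / 5 × 100 = -80%.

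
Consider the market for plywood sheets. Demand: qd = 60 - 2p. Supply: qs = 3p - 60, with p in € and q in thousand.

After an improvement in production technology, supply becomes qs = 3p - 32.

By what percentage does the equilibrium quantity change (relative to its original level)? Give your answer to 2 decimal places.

Before the shock: 60 - 2p = 3p - 60 ⇒ 120 = 5p ⇒ p = 24, q = 12.
With the change applied: demand qd = 60 - 2p, supply qs = 3p - 32.
New equilibrium: 60 - 2p = 3p - 32 ⇒ 92 = 5p ⇒ p = 18.4, q = 23.2.
%Δq = (23.2 − 12) / 12 × 100 = +93.33%.

+93.33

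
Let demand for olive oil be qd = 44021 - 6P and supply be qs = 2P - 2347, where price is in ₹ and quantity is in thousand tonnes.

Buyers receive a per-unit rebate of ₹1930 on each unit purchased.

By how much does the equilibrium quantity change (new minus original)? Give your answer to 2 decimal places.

Original equilibrium: 44021 - 6P = 2P - 2347 gives 46368 = 8P, so P = 5796 and q = 9245.
Since buyers' out-of-pocket price is the market price minus the rebate, the effective demand curve becomes qd = 55601 - 6P.
Setting them equal: 55601 - 6P = 2P - 2347 → 57948 = 8P, so P = 7243.5 and q = 12140.
Δq = 12140 − 9245 = +2895.00.

+2895.00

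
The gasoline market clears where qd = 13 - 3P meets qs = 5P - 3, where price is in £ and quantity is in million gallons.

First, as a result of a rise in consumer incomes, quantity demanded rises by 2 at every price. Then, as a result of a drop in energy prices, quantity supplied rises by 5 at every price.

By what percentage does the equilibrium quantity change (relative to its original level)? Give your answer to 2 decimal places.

+44.64

Before the shock: 13 - 3P = 5P - 3 ⇒ 16 = 8P ⇒ P = 2, q = 7.
The new curves are qd = 15 - 3P (demand) and qs = 5P + 2 (supply).
New equilibrium: 15 - 3P = 5P + 2 ⇒ 13 = 8P ⇒ P = 1.625, q = 10.125.
%Δq = (10.125 − 7) / 7 × 100 = +44.64%.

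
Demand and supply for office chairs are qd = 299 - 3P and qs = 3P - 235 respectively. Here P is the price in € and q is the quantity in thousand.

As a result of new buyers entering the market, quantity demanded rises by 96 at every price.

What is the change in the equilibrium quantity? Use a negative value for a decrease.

+48

Initially, 299 - 3P = 3P - 235, so 534 = 6P and P = 89, q = 32.
After the shift, demand is qd = 395 - 3P and supply is qs = 3P - 235.
New equilibrium: 395 - 3P = 3P - 235 ⇒ 630 = 6P ⇒ P = 105, q = 80.
Δq = 80 − 32 = +48.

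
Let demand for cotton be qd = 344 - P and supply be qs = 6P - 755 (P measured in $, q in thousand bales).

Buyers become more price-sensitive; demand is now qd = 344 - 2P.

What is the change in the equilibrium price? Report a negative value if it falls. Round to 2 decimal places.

Before the shock: 344 - P = 6P - 755 ⇒ 1099 = 7P ⇒ P = 157, q = 187.
With the change applied: demand qd = 344 - 2P, supply qs = 6P - 755.
New equilibrium: 344 - 2P = 6P - 755 ⇒ 1099 = 8P ⇒ P = 137.375, q = 69.25.
ΔP = 137.375 − 157 = -19.63.

-19.63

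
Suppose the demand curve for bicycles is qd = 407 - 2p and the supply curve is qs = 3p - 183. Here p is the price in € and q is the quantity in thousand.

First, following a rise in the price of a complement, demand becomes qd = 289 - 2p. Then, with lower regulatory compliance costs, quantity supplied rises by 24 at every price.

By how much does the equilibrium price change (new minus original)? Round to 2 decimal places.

-28.40

Original equilibrium: 407 - 2p = 3p - 183 gives 590 = 5p, so p = 118 and q = 171.
The new curves are qd = 289 - 2p (demand) and qs = 3p - 159 (supply).
Equate the new curves: 289 - 2p = 3p - 159, giving 448 = 5p, p = 89.6, q = 109.8.
Δp = 89.6 − 118 = -28.40.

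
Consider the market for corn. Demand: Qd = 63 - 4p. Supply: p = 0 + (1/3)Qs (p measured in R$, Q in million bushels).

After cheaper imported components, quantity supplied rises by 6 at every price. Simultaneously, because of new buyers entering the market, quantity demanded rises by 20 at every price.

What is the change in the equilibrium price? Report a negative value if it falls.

Initially, 63 - 4p = 3p, so 63 = 7p and p = 9, Q = 27.
The new curves are Qd = 83 - 4p (demand) and Qs = 3p + 6 (supply).
Equate the new curves: 83 - 4p = 3p + 6, giving 77 = 7p, p = 11, Q = 39.
Δp = 11 − 9 = +2.

+2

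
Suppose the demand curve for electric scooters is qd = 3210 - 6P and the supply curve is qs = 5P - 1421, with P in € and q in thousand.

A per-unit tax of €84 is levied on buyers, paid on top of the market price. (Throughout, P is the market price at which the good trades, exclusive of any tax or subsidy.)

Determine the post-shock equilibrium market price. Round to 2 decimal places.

Original equilibrium: 3210 - 6P = 5P - 1421 gives 4631 = 11P, so P = 421 and q = 684.
Since buyers pay the price plus the tax, the effective demand curve becomes qd = 2706 - 6P.
Clearing the new market: 2706 - 6P = 5P - 1421, so P = 4127/11 ≈ 375.1818 and q = 5004/11 ≈ 454.9091.

375.18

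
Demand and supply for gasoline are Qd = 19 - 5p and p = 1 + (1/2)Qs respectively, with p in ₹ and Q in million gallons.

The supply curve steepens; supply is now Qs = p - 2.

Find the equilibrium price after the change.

3.5

Before the shock: 19 - 5p = 2p - 2 ⇒ 21 = 7p ⇒ p = 3, Q = 4.
With the change applied: demand Qd = 19 - 5p, supply Qs = p - 2.
New equilibrium: 19 - 5p = p - 2 ⇒ 21 = 6p ⇒ p = 3.5, Q = 1.5.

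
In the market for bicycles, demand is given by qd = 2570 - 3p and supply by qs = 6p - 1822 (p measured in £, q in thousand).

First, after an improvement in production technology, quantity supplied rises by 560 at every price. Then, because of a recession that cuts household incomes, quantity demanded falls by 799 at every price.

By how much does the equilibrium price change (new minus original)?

-151

Before the shock: 2570 - 3p = 6p - 1822 ⇒ 4392 = 9p ⇒ p = 488, q = 1106.
With the change applied: demand qd = 1771 - 3p, supply qs = 6p - 1262.
Equate the new curves: 1771 - 3p = 6p - 1262, giving 3033 = 9p, p = 337, q = 760.
Δp = 337 − 488 = -151.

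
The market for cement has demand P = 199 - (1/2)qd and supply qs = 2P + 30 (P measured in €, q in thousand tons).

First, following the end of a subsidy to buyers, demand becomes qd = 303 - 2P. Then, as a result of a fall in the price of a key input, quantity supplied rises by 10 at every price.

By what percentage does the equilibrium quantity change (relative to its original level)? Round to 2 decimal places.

Before the shock: 398 - 2P = 2P + 30 ⇒ 368 = 4P ⇒ P = 92, q = 214.
After the shift, demand is qd = 303 - 2P and supply is qs = 2P + 40.
New equilibrium: 303 - 2P = 2P + 40 ⇒ 263 = 4P ⇒ P = 65.75, q = 171.5.
%Δq = (171.5 − 214) / 214 × 100 = -19.86%.

-19.86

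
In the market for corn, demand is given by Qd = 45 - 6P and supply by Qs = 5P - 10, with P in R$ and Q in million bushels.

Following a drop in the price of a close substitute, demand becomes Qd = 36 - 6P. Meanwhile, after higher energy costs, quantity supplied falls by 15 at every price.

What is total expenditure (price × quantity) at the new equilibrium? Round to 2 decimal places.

15.12

Original equilibrium: 45 - 6P = 5P - 10 gives 55 = 11P, so P = 5 and Q = 15.
With the change applied: demand Qd = 36 - 6P, supply Qs = 5P - 25.
Setting them equal: 36 - 6P = 5P - 25 → 61 = 11P, so P = 61/11 ≈ 5.5455 and Q = 30/11 ≈ 2.7273.
New expenditure = 5.5455 × 2.7273 = 15.12.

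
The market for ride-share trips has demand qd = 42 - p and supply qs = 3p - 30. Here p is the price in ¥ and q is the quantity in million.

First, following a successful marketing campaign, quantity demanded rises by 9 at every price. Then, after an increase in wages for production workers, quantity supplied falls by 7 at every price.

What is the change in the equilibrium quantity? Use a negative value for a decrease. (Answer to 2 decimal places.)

Original equilibrium: 42 - p = 3p - 30 gives 72 = 4p, so p = 18 and q = 24.
The new curves are qd = 51 - p (demand) and qs = 3p - 37 (supply).
New equilibrium: 51 - p = 3p - 37 ⇒ 88 = 4p ⇒ p = 22, q = 29.
Δq = 29 − 24 = +5.00.

+5.00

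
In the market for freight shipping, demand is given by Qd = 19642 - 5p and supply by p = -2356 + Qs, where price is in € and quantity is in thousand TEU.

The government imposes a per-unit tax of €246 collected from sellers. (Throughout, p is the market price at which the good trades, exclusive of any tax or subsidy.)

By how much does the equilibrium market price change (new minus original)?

+41

Original equilibrium: 19642 - 5p = p + 2356 gives 17286 = 6p, so p = 2881 and Q = 5237.
Since sellers keep the price net of the tax, the effective supply curve becomes Qs = p + 2110.
Equate the new curves: 19642 - 5p = p + 2110, giving 17532 = 6p, p = 2922, Q = 5032.
Δp = 2922 − 2881 = +41.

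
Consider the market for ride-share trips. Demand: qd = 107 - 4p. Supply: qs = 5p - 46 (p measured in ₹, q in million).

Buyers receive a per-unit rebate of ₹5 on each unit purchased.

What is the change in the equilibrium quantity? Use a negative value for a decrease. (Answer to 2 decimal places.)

Original equilibrium: 107 - 4p = 5p - 46 gives 153 = 9p, so p = 17 and q = 39.
Since buyers' out-of-pocket price is the market price minus the rebate, the effective demand curve becomes qd = 127 - 4p.
Setting them equal: 127 - 4p = 5p - 46 → 173 = 9p, so p = 173/9 ≈ 19.2222 and q = 451/9 ≈ 50.1111.
Δq = 50.1111 − 39 = +11.11.

+11.11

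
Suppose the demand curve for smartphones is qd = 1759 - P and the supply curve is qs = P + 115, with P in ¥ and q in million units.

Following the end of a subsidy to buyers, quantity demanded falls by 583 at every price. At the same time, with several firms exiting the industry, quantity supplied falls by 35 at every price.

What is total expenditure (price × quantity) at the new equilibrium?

Original equilibrium: 1759 - P = P + 115 gives 1644 = 2P, so P = 822 and q = 937.
With the change applied: demand qd = 1176 - P, supply qs = P + 80.
New equilibrium: 1176 - P = P + 80 ⇒ 1096 = 2P ⇒ P = 548, q = 628.
New expenditure = 548 × 628 = 344144.

344144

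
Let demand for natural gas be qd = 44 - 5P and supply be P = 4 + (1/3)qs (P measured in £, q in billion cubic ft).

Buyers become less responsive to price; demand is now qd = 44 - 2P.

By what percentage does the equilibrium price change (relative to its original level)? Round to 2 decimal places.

Initially, 44 - 5P = 3P - 12, so 56 = 8P and P = 7, q = 9.
With the change applied: demand qd = 44 - 2P, supply qs = 3P - 12.
Setting them equal: 44 - 2P = 3P - 12 → 56 = 5P, so P = 11.2 and q = 21.6.
%ΔP = (11.2 − 7) / 7 × 100 = +60.00%.

+60.00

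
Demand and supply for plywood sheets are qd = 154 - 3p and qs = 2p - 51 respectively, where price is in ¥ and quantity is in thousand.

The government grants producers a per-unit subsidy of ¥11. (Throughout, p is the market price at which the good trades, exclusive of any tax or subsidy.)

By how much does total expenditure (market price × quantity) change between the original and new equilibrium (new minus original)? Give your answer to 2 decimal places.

+346.72

Original equilibrium: 154 - 3p = 2p - 51 gives 205 = 5p, so p = 41 and q = 31.
Since sellers receive the price plus the subsidy, the effective supply curve becomes qs = 2p - 29.
Clearing the new market: 154 - 3p = 2p - 29, so p = 36.6 and q = 44.2.
Expenditure moves from 41×31 = 1271 to 36.6×44.2 = 1617.72; change = +346.72.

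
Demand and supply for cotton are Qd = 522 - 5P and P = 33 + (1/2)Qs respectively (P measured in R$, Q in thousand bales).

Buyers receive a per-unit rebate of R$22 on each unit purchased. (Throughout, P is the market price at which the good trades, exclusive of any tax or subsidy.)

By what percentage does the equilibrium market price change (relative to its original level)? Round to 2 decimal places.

Original equilibrium: 522 - 5P = 2P - 66 gives 588 = 7P, so P = 84 and Q = 102.
Since buyers' out-of-pocket price is the market price minus the rebate, the effective demand curve becomes Qd = 632 - 5P.
New equilibrium: 632 - 5P = 2P - 66 ⇒ 698 = 7P ⇒ P = 698/7 ≈ 99.7143, Q = 934/7 ≈ 133.4286.
%ΔP = (99.7143 − 84) / 84 × 100 = +18.71%.

+18.71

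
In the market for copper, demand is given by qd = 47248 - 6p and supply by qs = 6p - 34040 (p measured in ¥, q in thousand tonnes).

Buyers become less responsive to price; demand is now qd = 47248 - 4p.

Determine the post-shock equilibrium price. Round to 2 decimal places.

8128.80

Before the shock: 47248 - 6p = 6p - 34040 ⇒ 81288 = 12p ⇒ p = 6774, q = 6604.
With the change applied: demand qd = 47248 - 4p, supply qs = 6p - 34040.
Clearing the new market: 47248 - 4p = 6p - 34040, so p = 8128.8 and q = 14732.8.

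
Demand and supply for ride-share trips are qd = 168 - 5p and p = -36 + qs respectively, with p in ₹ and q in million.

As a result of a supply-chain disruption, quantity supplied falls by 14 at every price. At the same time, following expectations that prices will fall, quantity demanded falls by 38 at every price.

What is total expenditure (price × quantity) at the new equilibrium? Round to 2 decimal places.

720.00

Before the shock: 168 - 5p = p + 36 ⇒ 132 = 6p ⇒ p = 22, q = 58.
The new curves are qd = 130 - 5p (demand) and qs = p + 22 (supply).
Setting them equal: 130 - 5p = p + 22 → 108 = 6p, so p = 18 and q = 40.
New expenditure = 18 × 40 = 720.00.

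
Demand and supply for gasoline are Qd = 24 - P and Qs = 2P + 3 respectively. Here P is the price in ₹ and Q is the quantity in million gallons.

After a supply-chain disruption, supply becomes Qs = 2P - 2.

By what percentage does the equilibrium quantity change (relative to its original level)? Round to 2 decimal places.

-9.80

Solve the original market: 24 - P = 2P + 3, hence P = 7 and Q = 17.
The new curves are Qd = 24 - P (demand) and Qs = 2P - 2 (supply).
Equate the new curves: 24 - P = 2P - 2, giving 26 = 3P, P = 26/3 ≈ 8.6667, Q = 46/3 ≈ 15.3333.
%ΔQ = (15.3333 − 17) / 17 × 100 = -9.80%.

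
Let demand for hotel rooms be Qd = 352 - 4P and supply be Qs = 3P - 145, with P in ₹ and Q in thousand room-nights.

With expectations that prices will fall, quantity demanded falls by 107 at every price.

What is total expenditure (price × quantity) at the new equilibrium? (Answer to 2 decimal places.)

1233.67

Initially, 352 - 4P = 3P - 145, so 497 = 7P and P = 71, Q = 68.
After the shift, demand is Qd = 245 - 4P and supply is Qs = 3P - 145.
Clearing the new market: 245 - 4P = 3P - 145, so P = 390/7 ≈ 55.7143 and Q = 155/7 ≈ 22.1429.
New expenditure = 55.7143 × 22.1429 = 1233.67.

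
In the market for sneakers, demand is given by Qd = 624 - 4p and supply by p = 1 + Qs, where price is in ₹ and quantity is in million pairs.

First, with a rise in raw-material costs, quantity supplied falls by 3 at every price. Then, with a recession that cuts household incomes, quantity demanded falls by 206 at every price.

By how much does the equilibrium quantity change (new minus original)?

-43.6

Initially, 624 - 4p = p - 1, so 625 = 5p and p = 125, Q = 124.
After the shift, demand is Qd = 418 - 4p and supply is Qs = p - 4.
Equate the new curves: 418 - 4p = p - 4, giving 422 = 5p, p = 84.4, Q = 80.4.
ΔQ = 80.4 − 124 = -43.6.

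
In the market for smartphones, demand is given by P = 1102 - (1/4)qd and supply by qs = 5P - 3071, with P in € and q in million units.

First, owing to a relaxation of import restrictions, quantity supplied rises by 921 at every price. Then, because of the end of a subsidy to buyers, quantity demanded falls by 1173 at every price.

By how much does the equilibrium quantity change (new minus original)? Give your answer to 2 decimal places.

-242.33

Original equilibrium: 4408 - 4P = 5P - 3071 gives 7479 = 9P, so P = 831 and q = 1084.
After the shift, demand is qd = 3235 - 4P and supply is qs = 5P - 2150.
Equate the new curves: 3235 - 4P = 5P - 2150, giving 5385 = 9P, P = 1795/3 ≈ 598.3333, q = 2525/3 ≈ 841.6667.
Δq = 841.6667 − 1084 = -242.33.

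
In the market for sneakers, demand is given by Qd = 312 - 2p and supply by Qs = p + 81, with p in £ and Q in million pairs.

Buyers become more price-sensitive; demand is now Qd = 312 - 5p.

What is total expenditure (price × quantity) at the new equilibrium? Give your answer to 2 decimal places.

Original equilibrium: 312 - 2p = p + 81 gives 231 = 3p, so p = 77 and Q = 158.
The new curves are Qd = 312 - 5p (demand) and Qs = p + 81 (supply).
New equilibrium: 312 - 5p = p + 81 ⇒ 231 = 6p ⇒ p = 38.5, Q = 119.5.
New expenditure = 38.5 × 119.5 = 4600.75.

4600.75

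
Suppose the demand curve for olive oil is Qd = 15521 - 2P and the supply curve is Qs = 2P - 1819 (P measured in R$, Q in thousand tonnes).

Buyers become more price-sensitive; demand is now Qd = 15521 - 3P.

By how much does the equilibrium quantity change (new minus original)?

-1734

Solve the original market: 15521 - 2P = 2P - 1819, hence P = 4335 and Q = 6851.
The shock moves the curves to Qd = 15521 - 3P and Qs = 2P - 1819.
Setting them equal: 15521 - 3P = 2P - 1819 → 17340 = 5P, so P = 3468 and Q = 5117.
ΔQ = 5117 − 6851 = -1734.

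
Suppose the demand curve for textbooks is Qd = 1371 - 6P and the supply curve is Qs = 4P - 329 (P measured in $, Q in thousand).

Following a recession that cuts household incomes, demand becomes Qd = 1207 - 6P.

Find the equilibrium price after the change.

153.6

Initially, 1371 - 6P = 4P - 329, so 1700 = 10P and P = 170, Q = 351.
The new curves are Qd = 1207 - 6P (demand) and Qs = 4P - 329 (supply).
Equate the new curves: 1207 - 6P = 4P - 329, giving 1536 = 10P, P = 153.6, Q = 285.4.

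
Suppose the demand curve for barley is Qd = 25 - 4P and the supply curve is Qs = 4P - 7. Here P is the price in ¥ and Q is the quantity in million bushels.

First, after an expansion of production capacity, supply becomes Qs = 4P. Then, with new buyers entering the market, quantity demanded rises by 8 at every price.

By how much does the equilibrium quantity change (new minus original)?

Initially, 25 - 4P = 4P - 7, so 32 = 8P and P = 4, Q = 9.
After the shift, demand is Qd = 33 - 4P and supply is Qs = 4P.
Setting them equal: 33 - 4P = 4P → 33 = 8P, so P = 4.125 and Q = 16.5.
ΔQ = 16.5 − 9 = +7.5.

+7.5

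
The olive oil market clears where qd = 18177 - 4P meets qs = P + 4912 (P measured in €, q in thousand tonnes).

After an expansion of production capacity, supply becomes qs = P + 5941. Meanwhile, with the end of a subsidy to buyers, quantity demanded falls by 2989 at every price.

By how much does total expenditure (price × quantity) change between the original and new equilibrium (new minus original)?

-5662379.24

Initially, 18177 - 4P = P + 4912, so 13265 = 5P and P = 2653, q = 7565.
With the change applied: demand qd = 15188 - 4P, supply qs = P + 5941.
Equate the new curves: 15188 - 4P = P + 5941, giving 9247 = 5P, P = 1849.4, q = 7790.4.
Expenditure moves from 2653×7565 = 20069945 to 1849.4×7790.4 = 14407565.76; change = -5662379.24.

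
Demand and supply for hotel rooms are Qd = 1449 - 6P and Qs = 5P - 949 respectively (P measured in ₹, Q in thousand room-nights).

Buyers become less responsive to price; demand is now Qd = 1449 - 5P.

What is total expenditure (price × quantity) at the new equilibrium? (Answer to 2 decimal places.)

Original equilibrium: 1449 - 6P = 5P - 949 gives 2398 = 11P, so P = 218 and Q = 141.
The shock moves the curves to Qd = 1449 - 5P and Qs = 5P - 949.
Clearing the new market: 1449 - 5P = 5P - 949, so P = 239.8 and Q = 250.
New expenditure = 239.8 × 250 = 59950.00.

59950.00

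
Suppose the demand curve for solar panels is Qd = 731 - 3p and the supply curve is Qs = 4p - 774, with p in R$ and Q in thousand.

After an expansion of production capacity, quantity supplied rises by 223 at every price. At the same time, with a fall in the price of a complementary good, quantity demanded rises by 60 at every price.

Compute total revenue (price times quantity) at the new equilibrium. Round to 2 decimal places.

Solve the original market: 731 - 3p = 4p - 774, hence p = 215 and Q = 86.
The new curves are Qd = 791 - 3p (demand) and Qs = 4p - 551 (supply).
Equate the new curves: 791 - 3p = 4p - 551, giving 1342 = 7p, p = 1342/7 ≈ 191.7143, Q = 1511/7 ≈ 215.8571.
New expenditure = 191.7143 × 215.8571 = 41382.90.

41382.90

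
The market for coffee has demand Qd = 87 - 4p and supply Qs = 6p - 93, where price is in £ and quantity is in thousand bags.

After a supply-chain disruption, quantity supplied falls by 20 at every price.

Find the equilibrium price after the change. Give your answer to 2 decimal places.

20.00

Original equilibrium: 87 - 4p = 6p - 93 gives 180 = 10p, so p = 18 and Q = 15.
With the change applied: demand Qd = 87 - 4p, supply Qs = 6p - 113.
Clearing the new market: 87 - 4p = 6p - 113, so p = 20 and Q = 7.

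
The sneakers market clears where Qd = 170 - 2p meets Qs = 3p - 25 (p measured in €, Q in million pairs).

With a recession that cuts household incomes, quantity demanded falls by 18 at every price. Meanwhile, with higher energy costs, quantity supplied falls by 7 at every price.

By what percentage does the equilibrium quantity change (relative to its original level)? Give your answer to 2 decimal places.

-14.78

Solve the original market: 170 - 2p = 3p - 25, hence p = 39 and Q = 92.
After the shift, demand is Qd = 152 - 2p and supply is Qs = 3p - 32.
Equate the new curves: 152 - 2p = 3p - 32, giving 184 = 5p, p = 36.8, Q = 78.4.
%ΔQ = (78.4 − 92) / 92 × 100 = -14.78%.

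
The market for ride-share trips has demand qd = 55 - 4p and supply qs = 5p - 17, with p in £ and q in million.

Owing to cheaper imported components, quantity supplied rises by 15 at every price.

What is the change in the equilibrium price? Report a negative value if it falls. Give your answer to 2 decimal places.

-1.67

Original equilibrium: 55 - 4p = 5p - 17 gives 72 = 9p, so p = 8 and q = 23.
The new curves are qd = 55 - 4p (demand) and qs = 5p - 2 (supply).
Equate the new curves: 55 - 4p = 5p - 2, giving 57 = 9p, p = 19/3 ≈ 6.3333, q = 89/3 ≈ 29.6667.
Δp = 6.3333 − 8 = -1.67.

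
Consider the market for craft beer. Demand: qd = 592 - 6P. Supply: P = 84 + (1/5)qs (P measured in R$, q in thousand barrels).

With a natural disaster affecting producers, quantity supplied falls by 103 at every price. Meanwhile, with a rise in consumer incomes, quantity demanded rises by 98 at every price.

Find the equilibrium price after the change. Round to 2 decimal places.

Initially, 592 - 6P = 5P - 420, so 1012 = 11P and P = 92, q = 40.
With the change applied: demand qd = 690 - 6P, supply qs = 5P - 523.
Clearing the new market: 690 - 6P = 5P - 523, so P = 1213/11 ≈ 110.2727 and q = 312/11 ≈ 28.3636.

110.27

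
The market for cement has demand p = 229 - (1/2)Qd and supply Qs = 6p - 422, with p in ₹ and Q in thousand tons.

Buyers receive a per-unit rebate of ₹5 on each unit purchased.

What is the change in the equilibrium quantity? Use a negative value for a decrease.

Original equilibrium: 458 - 2p = 6p - 422 gives 880 = 8p, so p = 110 and Q = 238.
Since buyers' out-of-pocket price is the market price minus the rebate, the effective demand curve becomes Qd = 468 - 2p.
Setting them equal: 468 - 2p = 6p - 422 → 890 = 8p, so p = 111.25 and Q = 245.5.
ΔQ = 245.5 − 238 = +7.5.

+7.5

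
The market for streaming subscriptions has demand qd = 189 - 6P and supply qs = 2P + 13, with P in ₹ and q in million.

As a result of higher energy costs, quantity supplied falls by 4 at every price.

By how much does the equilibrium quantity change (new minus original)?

Original equilibrium: 189 - 6P = 2P + 13 gives 176 = 8P, so P = 22 and q = 57.
The new curves are qd = 189 - 6P (demand) and qs = 2P + 9 (supply).
Setting them equal: 189 - 6P = 2P + 9 → 180 = 8P, so P = 22.5 and q = 54.
Δq = 54 − 57 = -3.

-3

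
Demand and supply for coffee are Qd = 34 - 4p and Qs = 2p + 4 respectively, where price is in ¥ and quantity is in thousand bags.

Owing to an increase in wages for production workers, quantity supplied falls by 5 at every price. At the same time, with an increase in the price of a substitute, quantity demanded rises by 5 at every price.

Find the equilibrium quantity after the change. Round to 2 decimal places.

12.33

Original equilibrium: 34 - 4p = 2p + 4 gives 30 = 6p, so p = 5 and Q = 14.
The shock moves the curves to Qd = 39 - 4p and Qs = 2p - 1.
Equate the new curves: 39 - 4p = 2p - 1, giving 40 = 6p, p = 20/3 ≈ 6.6667, Q = 37/3 ≈ 12.3333.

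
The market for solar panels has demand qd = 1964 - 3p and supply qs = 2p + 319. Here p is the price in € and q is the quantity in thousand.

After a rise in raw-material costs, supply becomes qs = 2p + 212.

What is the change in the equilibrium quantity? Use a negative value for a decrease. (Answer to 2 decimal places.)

-64.20

Before the shock: 1964 - 3p = 2p + 319 ⇒ 1645 = 5p ⇒ p = 329, q = 977.
After the shift, demand is qd = 1964 - 3p and supply is qs = 2p + 212.
Setting them equal: 1964 - 3p = 2p + 212 → 1752 = 5p, so p = 350.4 and q = 912.8.
Δq = 912.8 − 977 = -64.20.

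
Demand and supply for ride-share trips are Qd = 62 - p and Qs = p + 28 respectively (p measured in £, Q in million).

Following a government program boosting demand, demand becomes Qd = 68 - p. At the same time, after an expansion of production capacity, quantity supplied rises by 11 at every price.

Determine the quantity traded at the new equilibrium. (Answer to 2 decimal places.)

Original equilibrium: 62 - p = p + 28 gives 34 = 2p, so p = 17 and Q = 45.
The new curves are Qd = 68 - p (demand) and Qs = p + 39 (supply).
New equilibrium: 68 - p = p + 39 ⇒ 29 = 2p ⇒ p = 14.5, Q = 53.5.

53.50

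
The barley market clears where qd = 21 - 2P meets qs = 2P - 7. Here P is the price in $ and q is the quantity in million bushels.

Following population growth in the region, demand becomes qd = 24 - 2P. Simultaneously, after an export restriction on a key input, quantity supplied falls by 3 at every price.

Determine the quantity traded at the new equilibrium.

7

Original equilibrium: 21 - 2P = 2P - 7 gives 28 = 4P, so P = 7 and q = 7.
The new curves are qd = 24 - 2P (demand) and qs = 2P - 10 (supply).
Clearing the new market: 24 - 2P = 2P - 10, so P = 8.5 and q = 7.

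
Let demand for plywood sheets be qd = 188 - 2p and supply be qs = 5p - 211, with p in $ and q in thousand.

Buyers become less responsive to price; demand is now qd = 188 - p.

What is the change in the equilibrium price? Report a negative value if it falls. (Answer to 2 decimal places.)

Solve the original market: 188 - 2p = 5p - 211, hence p = 57 and q = 74.
With the change applied: demand qd = 188 - p, supply qs = 5p - 211.
Clearing the new market: 188 - p = 5p - 211, so p = 66.5 and q = 121.5.
Δp = 66.5 − 57 = +9.50.

+9.50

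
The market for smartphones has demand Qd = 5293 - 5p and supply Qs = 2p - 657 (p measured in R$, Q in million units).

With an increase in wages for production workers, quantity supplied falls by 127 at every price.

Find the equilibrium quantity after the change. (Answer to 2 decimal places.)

952.29

Solve the original market: 5293 - 5p = 2p - 657, hence p = 850 and Q = 1043.
The new curves are Qd = 5293 - 5p (demand) and Qs = 2p - 784 (supply).
New equilibrium: 5293 - 5p = 2p - 784 ⇒ 6077 = 7p ⇒ p = 6077/7 ≈ 868.1429, Q = 6666/7 ≈ 952.2857.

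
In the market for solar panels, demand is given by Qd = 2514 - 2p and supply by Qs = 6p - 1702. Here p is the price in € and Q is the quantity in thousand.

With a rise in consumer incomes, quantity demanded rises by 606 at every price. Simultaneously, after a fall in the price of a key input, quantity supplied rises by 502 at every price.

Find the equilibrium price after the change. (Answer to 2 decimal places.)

Solve the original market: 2514 - 2p = 6p - 1702, hence p = 527 and Q = 1460.
After the shift, demand is Qd = 3120 - 2p and supply is Qs = 6p - 1200.
Setting them equal: 3120 - 2p = 6p - 1200 → 4320 = 8p, so p = 540 and Q = 2040.

540.00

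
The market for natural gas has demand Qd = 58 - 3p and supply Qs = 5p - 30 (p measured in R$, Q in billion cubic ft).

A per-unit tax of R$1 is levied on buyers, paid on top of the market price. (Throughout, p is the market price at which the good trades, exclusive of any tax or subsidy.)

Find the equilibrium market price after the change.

Solve the original market: 58 - 3p = 5p - 30, hence p = 11 and Q = 25.
Since buyers pay the price plus the tax, the effective demand curve becomes Qd = 55 - 3p.
Equate the new curves: 55 - 3p = 5p - 30, giving 85 = 8p, p = 10.625, Q = 23.125.

10.625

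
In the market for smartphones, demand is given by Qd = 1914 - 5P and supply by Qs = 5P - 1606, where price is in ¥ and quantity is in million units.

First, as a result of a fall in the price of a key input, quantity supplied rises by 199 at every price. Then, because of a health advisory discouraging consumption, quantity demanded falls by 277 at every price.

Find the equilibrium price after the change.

Before the shock: 1914 - 5P = 5P - 1606 ⇒ 3520 = 10P ⇒ P = 352, Q = 154.
The shock moves the curves to Qd = 1637 - 5P and Qs = 5P - 1407.
New equilibrium: 1637 - 5P = 5P - 1407 ⇒ 3044 = 10P ⇒ P = 304.4, Q = 115.

304.4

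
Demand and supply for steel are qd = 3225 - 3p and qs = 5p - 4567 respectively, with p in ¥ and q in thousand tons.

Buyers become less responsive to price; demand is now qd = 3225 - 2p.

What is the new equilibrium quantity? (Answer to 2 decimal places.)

Original equilibrium: 3225 - 3p = 5p - 4567 gives 7792 = 8p, so p = 974 and q = 303.
The shock moves the curves to qd = 3225 - 2p and qs = 5p - 4567.
Setting them equal: 3225 - 2p = 5p - 4567 → 7792 = 7p, so p = 7792/7 ≈ 1113.1429 and q = 6991/7 ≈ 998.7143.

998.71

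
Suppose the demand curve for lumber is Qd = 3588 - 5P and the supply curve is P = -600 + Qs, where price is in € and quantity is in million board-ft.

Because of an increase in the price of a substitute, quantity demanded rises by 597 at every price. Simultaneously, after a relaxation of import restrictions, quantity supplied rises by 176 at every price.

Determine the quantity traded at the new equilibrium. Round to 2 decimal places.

1344.17

Solve the original market: 3588 - 5P = P + 600, hence P = 498 and Q = 1098.
With the change applied: demand Qd = 4185 - 5P, supply Qs = P + 776.
Clearing the new market: 4185 - 5P = P + 776, so P = 3409/6 ≈ 568.1667 and Q = 8065/6 ≈ 1344.1667.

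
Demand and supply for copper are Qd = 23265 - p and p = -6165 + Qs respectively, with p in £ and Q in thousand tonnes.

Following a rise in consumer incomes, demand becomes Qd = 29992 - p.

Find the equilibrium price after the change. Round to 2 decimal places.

11913.50

Original equilibrium: 23265 - p = p + 6165 gives 17100 = 2p, so p = 8550 and Q = 14715.
After the shift, demand is Qd = 29992 - p and supply is Qs = p + 6165.
Clearing the new market: 29992 - p = p + 6165, so p = 11913.5 and Q = 18078.5.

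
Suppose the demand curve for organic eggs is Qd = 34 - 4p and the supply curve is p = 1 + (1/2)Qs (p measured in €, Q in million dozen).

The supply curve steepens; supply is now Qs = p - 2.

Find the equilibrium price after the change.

Initially, 34 - 4p = 2p - 2, so 36 = 6p and p = 6, Q = 10.
The shock moves the curves to Qd = 34 - 4p and Qs = p - 2.
New equilibrium: 34 - 4p = p - 2 ⇒ 36 = 5p ⇒ p = 7.2, Q = 5.2.

7.2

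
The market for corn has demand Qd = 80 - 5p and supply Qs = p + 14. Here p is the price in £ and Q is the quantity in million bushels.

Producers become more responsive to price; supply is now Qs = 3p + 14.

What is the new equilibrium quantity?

38.75

Initially, 80 - 5p = p + 14, so 66 = 6p and p = 11, Q = 25.
After the shift, demand is Qd = 80 - 5p and supply is Qs = 3p + 14.
Setting them equal: 80 - 5p = 3p + 14 → 66 = 8p, so p = 8.25 and Q = 38.75.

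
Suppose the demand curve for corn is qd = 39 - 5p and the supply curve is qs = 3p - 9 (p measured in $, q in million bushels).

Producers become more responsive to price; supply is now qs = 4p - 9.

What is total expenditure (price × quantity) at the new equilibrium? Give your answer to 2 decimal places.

Original equilibrium: 39 - 5p = 3p - 9 gives 48 = 8p, so p = 6 and q = 9.
The shock moves the curves to qd = 39 - 5p and qs = 4p - 9.
Clearing the new market: 39 - 5p = 4p - 9, so p = 16/3 ≈ 5.3333 and q = 37/3 ≈ 12.3333.
New expenditure = 5.3333 × 12.3333 = 65.78.

65.78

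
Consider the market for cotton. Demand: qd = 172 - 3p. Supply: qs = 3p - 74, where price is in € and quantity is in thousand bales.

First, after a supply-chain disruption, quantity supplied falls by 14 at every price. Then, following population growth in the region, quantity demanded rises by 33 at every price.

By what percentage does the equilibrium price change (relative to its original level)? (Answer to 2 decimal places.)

Before the shock: 172 - 3p = 3p - 74 ⇒ 246 = 6p ⇒ p = 41, q = 49.
The shock moves the curves to qd = 205 - 3p and qs = 3p - 88.
Setting them equal: 205 - 3p = 3p - 88 → 293 = 6p, so p = 293/6 ≈ 48.8333 and q = 58.5.
%Δp = (48.8333 − 41) / 41 × 100 = +19.11%.

+19.11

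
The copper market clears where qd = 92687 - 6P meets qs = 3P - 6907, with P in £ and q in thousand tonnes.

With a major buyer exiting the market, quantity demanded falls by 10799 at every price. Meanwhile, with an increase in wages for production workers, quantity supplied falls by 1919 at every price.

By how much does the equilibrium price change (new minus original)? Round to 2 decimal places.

Original equilibrium: 92687 - 6P = 3P - 6907 gives 99594 = 9P, so P = 11066 and q = 26291.
The shock moves the curves to qd = 81888 - 6P and qs = 3P - 8826.
Setting them equal: 81888 - 6P = 3P - 8826 → 90714 = 9P, so P = 30238/3 ≈ 10079.3333 and q = 21412.
ΔP = 10079.3333 − 11066 = -986.67.

-986.67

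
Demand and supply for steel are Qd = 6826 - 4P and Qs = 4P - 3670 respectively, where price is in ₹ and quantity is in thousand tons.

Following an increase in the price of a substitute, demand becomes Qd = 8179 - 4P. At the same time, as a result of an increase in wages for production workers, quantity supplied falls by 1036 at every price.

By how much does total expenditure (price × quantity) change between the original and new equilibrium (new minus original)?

+726514.3125

Original equilibrium: 6826 - 4P = 4P - 3670 gives 10496 = 8P, so P = 1312 and Q = 1578.
With the change applied: demand Qd = 8179 - 4P, supply Qs = 4P - 4706.
Clearing the new market: 8179 - 4P = 4P - 4706, so P = 1610.625 and Q = 1736.5.
Expenditure moves from 1312×1578 = 2070336 to 1610.625×1736.5 = 2796850.3125; change = +726514.3125.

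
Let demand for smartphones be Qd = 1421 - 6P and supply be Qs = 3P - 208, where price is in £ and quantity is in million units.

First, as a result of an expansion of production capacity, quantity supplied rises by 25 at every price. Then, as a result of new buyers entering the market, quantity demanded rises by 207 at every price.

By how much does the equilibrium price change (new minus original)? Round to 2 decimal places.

+20.22

Initially, 1421 - 6P = 3P - 208, so 1629 = 9P and P = 181, Q = 335.
The new curves are Qd = 1628 - 6P (demand) and Qs = 3P - 183 (supply).
New equilibrium: 1628 - 6P = 3P - 183 ⇒ 1811 = 9P ⇒ P = 1811/9 ≈ 201.2222, Q = 1262/3 ≈ 420.6667.
ΔP = 201.2222 − 181 = +20.22.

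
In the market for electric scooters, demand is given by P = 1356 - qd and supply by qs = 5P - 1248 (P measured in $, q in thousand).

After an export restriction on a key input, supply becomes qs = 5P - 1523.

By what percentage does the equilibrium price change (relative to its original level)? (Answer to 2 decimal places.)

Initially, 1356 - P = 5P - 1248, so 2604 = 6P and P = 434, q = 922.
After the shift, demand is qd = 1356 - P and supply is qs = 5P - 1523.
Clearing the new market: 1356 - P = 5P - 1523, so P = 2879/6 ≈ 479.8333 and q = 5257/6 ≈ 876.1667.
%ΔP = (479.8333 − 434) / 434 × 100 = +10.56%.

+10.56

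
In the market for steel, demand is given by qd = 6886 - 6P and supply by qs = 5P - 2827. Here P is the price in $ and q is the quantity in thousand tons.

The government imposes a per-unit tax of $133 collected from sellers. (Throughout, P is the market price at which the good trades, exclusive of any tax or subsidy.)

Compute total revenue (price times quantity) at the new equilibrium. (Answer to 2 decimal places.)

1155989.12

Original equilibrium: 6886 - 6P = 5P - 2827 gives 9713 = 11P, so P = 883 and q = 1588.
Since sellers keep the price net of the tax, the effective supply curve becomes qs = 5P - 3492.
Clearing the new market: 6886 - 6P = 5P - 3492, so P = 10378/11 ≈ 943.4545 and q = 13478/11 ≈ 1225.2727.
New expenditure = 943.4545 × 1225.2727 = 1155989.12.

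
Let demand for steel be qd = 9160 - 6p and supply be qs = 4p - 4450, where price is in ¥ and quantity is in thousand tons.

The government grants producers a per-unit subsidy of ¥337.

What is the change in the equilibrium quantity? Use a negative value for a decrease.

+808.8

Initially, 9160 - 6p = 4p - 4450, so 13610 = 10p and p = 1361, q = 994.
Since sellers receive the price plus the subsidy, the effective supply curve becomes qs = 4p - 3102.
Clearing the new market: 9160 - 6p = 4p - 3102, so p = 1226.2 and q = 1802.8.
Δq = 1802.8 − 994 = +808.8.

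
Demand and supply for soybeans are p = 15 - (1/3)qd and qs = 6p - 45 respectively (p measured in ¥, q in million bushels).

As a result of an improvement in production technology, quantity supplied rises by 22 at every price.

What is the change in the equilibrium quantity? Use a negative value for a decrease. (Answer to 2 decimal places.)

Before the shock: 45 - 3p = 6p - 45 ⇒ 90 = 9p ⇒ p = 10, q = 15.
The new curves are qd = 45 - 3p (demand) and qs = 6p - 23 (supply).
Clearing the new market: 45 - 3p = 6p - 23, so p = 68/9 ≈ 7.5556 and q = 67/3 ≈ 22.3333.
Δq = 22.3333 − 15 = +7.33.

+7.33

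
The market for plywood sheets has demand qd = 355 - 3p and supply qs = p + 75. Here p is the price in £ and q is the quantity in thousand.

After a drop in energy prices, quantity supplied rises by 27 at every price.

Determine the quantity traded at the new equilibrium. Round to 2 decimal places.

Solve the original market: 355 - 3p = p + 75, hence p = 70 and q = 145.
With the change applied: demand qd = 355 - 3p, supply qs = p + 102.
Clearing the new market: 355 - 3p = p + 102, so p = 63.25 and q = 165.25.

165.25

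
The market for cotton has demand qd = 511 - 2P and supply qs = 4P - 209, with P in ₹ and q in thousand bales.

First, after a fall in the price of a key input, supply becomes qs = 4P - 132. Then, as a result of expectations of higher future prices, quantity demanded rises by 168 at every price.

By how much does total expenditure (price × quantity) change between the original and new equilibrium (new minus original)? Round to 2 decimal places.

Original equilibrium: 511 - 2P = 4P - 209 gives 720 = 6P, so P = 120 and q = 271.
The shock moves the curves to qd = 679 - 2P and qs = 4P - 132.
Equate the new curves: 679 - 2P = 4P - 132, giving 811 = 6P, P = 811/6 ≈ 135.1667, q = 1226/3 ≈ 408.6667.
Expenditure moves from 120×271 = 32520 to 135.1667×408.6667 = 55238.1111; change = +22718.11.

+22718.11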